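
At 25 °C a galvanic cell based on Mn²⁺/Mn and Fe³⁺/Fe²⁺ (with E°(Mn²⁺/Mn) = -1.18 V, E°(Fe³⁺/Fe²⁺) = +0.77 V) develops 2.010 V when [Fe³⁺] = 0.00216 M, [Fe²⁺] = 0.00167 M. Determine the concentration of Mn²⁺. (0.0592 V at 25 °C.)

From the Nernst equation, log Q = n(E° − E)/0.0592 = 2(1.95 − 2.010)/0.0592 = -2.027, so Q = 0.00940.
With Q = [Mn²⁺]·[Fe²⁺]^2/[Fe³⁺]^2 and the known concentrations, [Mn²⁺] in the numerator gives [Mn²⁺] = 0.016 M.

0.016 M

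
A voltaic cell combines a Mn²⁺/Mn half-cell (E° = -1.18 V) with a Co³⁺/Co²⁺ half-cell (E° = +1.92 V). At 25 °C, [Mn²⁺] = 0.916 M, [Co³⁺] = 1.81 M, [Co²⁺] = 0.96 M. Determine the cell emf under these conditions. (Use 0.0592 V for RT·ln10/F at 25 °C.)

The Co³⁺/Co²⁺ couple has the higher reduction potential and acts as the cathode, so E°_cell = +1.92 − (-1.18) = 3.10 V.
Balancing electrons gives n = 2; the reaction quotient is Q = [Mn²⁺]·[Co²⁺]^2/[Co³⁺]^2 = 0.258.
At 25 °C, E = E° − (0.0592/n) log Q = 3.10 − (0.0592/2)(-0.589) = 3.100 + 0.017 = 3.117 V.

3.12 V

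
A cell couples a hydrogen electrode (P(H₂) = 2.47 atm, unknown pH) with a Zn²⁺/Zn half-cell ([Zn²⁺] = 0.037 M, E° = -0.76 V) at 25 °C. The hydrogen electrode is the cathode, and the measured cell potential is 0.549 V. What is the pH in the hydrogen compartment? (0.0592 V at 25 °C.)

pH = 4.08

E°_cell = 0.76 V and n = 2.
log Q = n(E° − E)/0.0592 = 2×(0.76 − 0.549)/0.0592 = 7.128.
With Q = [Zn²⁺]·P(H₂) / [H⁺]^2, solving for [H⁺] gives log[H⁺] = -4.084, so pH = 4.08.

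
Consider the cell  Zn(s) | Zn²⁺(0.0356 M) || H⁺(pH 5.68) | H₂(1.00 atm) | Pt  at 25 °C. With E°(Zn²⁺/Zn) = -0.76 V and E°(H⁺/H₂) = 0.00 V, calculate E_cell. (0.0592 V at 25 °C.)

The hydrogen couple is the cathode, so E°_cell = 0.76 V; n = 2.
[H⁺] = 10^(−5.68) = 2.1 × 10^-6 M, and Q = [Zn²⁺]·P(H₂) / [H⁺]^2 = 8.16 × 10^9.
E = E° − (0.0592/2) log Q = 0.76 − (0.0592/2)(9.911) = 0.467 V.

0.47 V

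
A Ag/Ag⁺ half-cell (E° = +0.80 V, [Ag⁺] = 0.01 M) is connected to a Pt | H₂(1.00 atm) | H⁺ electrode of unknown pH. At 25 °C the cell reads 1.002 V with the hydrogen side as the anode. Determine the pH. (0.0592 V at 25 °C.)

E°_cell = 0.80 V and n = 2.
log Q = n(E° − E)/0.0592 = 2×(0.80 − 1.002)/0.0592 = -6.824.
With Q = [H⁺]^2 / ([Ag⁺]^2·P(H₂)), solving for [H⁺] gives log[H⁺] = -5.412, so pH = 5.41.

pH = 5.41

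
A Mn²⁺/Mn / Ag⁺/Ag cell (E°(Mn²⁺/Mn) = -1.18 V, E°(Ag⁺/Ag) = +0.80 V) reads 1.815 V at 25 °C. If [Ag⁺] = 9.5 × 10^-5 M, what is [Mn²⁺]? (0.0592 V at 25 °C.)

0.0034 M

From the Nernst equation, log Q = n(E° − E)/0.0592 = 2(1.98 − 1.815)/0.0592 = 5.574, so Q = 3.75 × 10^5.
With Q = [Mn²⁺]/[Ag⁺]^2 and the known concentrations, [Mn²⁺] in the numerator gives [Mn²⁺] = 0.0034 M.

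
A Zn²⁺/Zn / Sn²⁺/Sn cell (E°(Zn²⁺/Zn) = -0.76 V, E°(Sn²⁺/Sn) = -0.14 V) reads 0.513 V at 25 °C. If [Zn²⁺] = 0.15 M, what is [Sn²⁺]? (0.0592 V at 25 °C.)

3.6 × 10^-5 M

From the Nernst equation, log Q = n(E° − E)/0.0592 = 2(0.62 − 0.513)/0.0592 = 3.615, so Q = 4120.
With Q = [Zn²⁺]/[Sn²⁺] and the known concentrations, [Sn²⁺] in the denominator gives [Sn²⁺] = 3.6 × 10^-5 M.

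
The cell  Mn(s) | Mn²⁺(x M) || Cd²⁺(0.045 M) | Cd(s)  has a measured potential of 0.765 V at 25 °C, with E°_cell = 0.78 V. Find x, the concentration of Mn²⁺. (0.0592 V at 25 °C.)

0.14 M

From the Nernst equation, log Q = n(E° − E)/0.0592 = 2(0.78 − 0.765)/0.0592 = 0.507, so Q = 3.21.
With Q = [Mn²⁺]/[Cd²⁺] and the known concentrations, [Mn²⁺] in the numerator gives [Mn²⁺] = 0.14 M.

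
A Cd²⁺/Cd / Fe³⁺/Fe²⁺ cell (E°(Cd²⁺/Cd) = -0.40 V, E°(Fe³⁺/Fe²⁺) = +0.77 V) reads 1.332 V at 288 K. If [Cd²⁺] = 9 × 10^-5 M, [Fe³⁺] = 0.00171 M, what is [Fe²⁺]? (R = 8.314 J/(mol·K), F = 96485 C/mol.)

From the Nernst equation, ln Q = nF(E° − E)/RT = 2×96485×(1.17 − 1.332)/(8.314×288) = -13.056, so Q = 2.14 × 10^-6.
With Q = [Cd²⁺]·[Fe²⁺]^2/[Fe³⁺]^2 and the known concentrations, [Fe²⁺]^2 in the numerator gives [Fe²⁺] = 2.6 × 10^-4 M.

2.6 × 10^-4 M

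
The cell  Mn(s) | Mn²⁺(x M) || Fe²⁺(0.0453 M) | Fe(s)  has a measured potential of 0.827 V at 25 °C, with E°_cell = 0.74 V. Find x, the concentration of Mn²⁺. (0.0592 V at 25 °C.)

From the Nernst equation, log Q = n(E° − E)/0.0592 = 2(0.74 − 0.827)/0.0592 = -2.939, so Q = 0.00115.
With Q = [Mn²⁺]/[Fe²⁺] and the known concentrations, [Mn²⁺] in the numerator gives [Mn²⁺] = 5.2 × 10^-5 M.

5.2 × 10^-5 M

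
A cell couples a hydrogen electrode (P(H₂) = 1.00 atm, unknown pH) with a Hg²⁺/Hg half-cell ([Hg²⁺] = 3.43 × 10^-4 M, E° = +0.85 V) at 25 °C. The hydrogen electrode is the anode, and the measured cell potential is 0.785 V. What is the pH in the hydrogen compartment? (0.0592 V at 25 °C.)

pH = 0.63

E°_cell = 0.85 V and n = 2.
log Q = n(E° − E)/0.0592 = 2×(0.85 − 0.785)/0.0592 = 2.196.
With Q = [H⁺]^2 / ([Hg²⁺]·P(H₂)), solving for [H⁺] gives log[H⁺] = -0.634, so pH = 0.63.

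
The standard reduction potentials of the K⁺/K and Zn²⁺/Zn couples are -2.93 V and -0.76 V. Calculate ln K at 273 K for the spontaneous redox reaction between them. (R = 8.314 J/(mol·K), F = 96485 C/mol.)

ln K = 184.5

E°_cell = -0.76 − (-2.93) = 2.17 V, with n = 2 electrons transferred.
At equilibrium E = 0, so the Nernst equation gives ln K = nFE°/RT = (2)(96485)(2.17)/((8.314)(273)) = 184.49.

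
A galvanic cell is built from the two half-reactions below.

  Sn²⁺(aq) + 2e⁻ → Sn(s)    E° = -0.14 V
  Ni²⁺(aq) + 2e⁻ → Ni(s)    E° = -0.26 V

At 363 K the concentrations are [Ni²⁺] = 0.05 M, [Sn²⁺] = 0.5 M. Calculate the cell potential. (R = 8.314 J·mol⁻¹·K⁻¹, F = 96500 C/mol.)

The Sn²⁺/Sn couple has the higher reduction potential and acts as the cathode, so E°_cell = -0.14 − (-0.26) = 0.12 V.
Balancing electrons gives n = 2; the reaction quotient is Q = [Ni²⁺]/[Sn²⁺] = 0.100.
E = E° − (RT/nF) ln Q = 0.12 − (8.314×363)/(2×96500) × (-2.303) = 0.120 + 0.036 = 0.156 V.

0.156 V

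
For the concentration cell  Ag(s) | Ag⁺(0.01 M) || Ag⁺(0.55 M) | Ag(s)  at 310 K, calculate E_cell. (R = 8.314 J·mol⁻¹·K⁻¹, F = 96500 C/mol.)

0.11 V

Both half-cells are Ag⁺/Ag, so E°_cell = 0. The concentrated side is the cathode; the cell reaction moves Ag⁺ from high to low concentration with n = 1.
Q = [Ag⁺]_dilute/[Ag⁺]_conc = 0.01/0.55 = 0.0182.
E = 0 − (RT/nF) ln Q = −((8.314×310)/(1×96500))(-4.007) = 0.1070 V.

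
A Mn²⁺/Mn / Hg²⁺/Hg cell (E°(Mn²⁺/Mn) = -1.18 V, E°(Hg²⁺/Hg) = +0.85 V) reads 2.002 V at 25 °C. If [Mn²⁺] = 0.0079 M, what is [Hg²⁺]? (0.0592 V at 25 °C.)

8.9 × 10^-4 M

From the Nernst equation, log Q = n(E° − E)/0.0592 = 2(2.03 − 2.002)/0.0592 = 0.946, so Q = 8.83.
With Q = [Mn²⁺]/[Hg²⁺] and the known concentrations, [Hg²⁺] in the denominator gives [Hg²⁺] = 8.9 × 10^-4 M.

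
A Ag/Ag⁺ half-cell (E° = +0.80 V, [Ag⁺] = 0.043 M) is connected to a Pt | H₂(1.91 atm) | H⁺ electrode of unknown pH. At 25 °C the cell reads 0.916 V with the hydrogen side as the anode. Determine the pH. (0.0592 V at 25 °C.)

E°_cell = 0.80 V and n = 2.
log Q = n(E° − E)/0.0592 = 2×(0.80 − 0.916)/0.0592 = -3.919.
With Q = [H⁺]^2 / ([Ag⁺]^2·P(H₂)), solving for [H⁺] gives log[H⁺] = -3.185, so pH = 3.19.

pH = 3.19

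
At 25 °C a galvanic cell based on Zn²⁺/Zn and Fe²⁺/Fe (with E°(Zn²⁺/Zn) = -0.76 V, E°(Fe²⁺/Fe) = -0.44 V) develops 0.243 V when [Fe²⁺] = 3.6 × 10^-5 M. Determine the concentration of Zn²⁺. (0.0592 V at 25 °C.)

0.014 M

From the Nernst equation, log Q = n(E° − E)/0.0592 = 2(0.32 − 0.243)/0.0592 = 2.601, so Q = 399.
With Q = [Zn²⁺]/[Fe²⁺] and the known concentrations, [Zn²⁺] in the numerator gives [Zn²⁺] = 0.014 M.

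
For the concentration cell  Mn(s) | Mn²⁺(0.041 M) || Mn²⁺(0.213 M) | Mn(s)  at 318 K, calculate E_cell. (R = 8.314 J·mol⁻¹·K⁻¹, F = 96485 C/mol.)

0.023 V

Both half-cells are Mn²⁺/Mn, so E°_cell = 0. The concentrated side is the cathode; the cell reaction moves Mn²⁺ from high to low concentration with n = 2.
Q = [Mn²⁺]_dilute/[Mn²⁺]_conc = 0.041/0.213 = 0.192.
E = 0 − (RT/nF) ln Q = −((8.314×318)/(2×96485))(-1.648) = 0.0226 V.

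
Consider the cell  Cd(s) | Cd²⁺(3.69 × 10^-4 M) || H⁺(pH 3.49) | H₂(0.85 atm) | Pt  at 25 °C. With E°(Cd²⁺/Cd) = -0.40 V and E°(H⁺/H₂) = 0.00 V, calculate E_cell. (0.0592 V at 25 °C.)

0.30 V

The hydrogen couple is the cathode, so E°_cell = 0.40 V; n = 2.
[H⁺] = 10^(−3.49) = 3.2 × 10^-4 M, and Q = [Cd²⁺]·P(H₂) / [H⁺]^2 = 3000.
E = E° − (0.0592/2) log Q = 0.40 − (0.0592/2)(3.476) = 0.297 V.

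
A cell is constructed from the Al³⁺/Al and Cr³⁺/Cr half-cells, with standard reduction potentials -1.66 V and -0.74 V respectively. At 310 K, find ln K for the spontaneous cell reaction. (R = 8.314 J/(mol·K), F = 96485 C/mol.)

ln K = 103.3

E°_cell = -0.74 − (-1.66) = 0.92 V, with n = 3 electrons transferred.
At equilibrium E = 0, so the Nernst equation gives ln K = nFE°/RT = (3)(96485)(0.92)/((8.314)(310)) = 103.32.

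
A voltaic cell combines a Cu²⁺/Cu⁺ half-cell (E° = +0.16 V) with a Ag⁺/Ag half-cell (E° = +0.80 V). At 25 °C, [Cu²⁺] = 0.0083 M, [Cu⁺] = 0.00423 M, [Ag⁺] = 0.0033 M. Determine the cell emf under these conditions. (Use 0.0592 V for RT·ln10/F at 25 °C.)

0.476 V

The Ag⁺/Ag couple has the higher reduction potential and acts as the cathode, so E°_cell = +0.80 − (+0.16) = 0.64 V.
Balancing electrons gives n = 1; the reaction quotient is Q = [Cu²⁺]/([Cu⁺]·[Ag⁺]) = 595.
At 25 °C, E = E° − (0.0592/n) log Q = 0.64 − (0.0592/1)(2.774) = 0.640 − 0.164 = 0.476 V.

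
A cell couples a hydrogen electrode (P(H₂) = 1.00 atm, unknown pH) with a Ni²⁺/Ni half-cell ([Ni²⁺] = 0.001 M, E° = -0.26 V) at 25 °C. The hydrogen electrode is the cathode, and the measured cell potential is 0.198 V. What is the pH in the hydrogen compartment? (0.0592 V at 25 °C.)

E°_cell = 0.26 V and n = 2.
log Q = n(E° − E)/0.0592 = 2×(0.26 − 0.198)/0.0592 = 2.095.
With Q = [Ni²⁺]·P(H₂) / [H⁺]^2, solving for [H⁺] gives log[H⁺] = -2.547, so pH = 2.55.

pH = 2.55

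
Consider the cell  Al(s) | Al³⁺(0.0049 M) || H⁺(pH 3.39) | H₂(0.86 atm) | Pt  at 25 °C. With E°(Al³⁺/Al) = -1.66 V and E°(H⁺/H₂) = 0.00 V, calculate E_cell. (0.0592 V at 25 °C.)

1.51 V

The hydrogen couple is the cathode, so E°_cell = 1.66 V; n = 6.
[H⁺] = 10^(−3.39) = 4.1 × 10^-4 M, and Q = [Al³⁺]^2·P(H₂)^3 / [H⁺]^6 = 3.34 × 10^15.
E = E° − (0.0592/6) log Q = 1.66 − (0.0592/6)(15.524) = 1.507 V.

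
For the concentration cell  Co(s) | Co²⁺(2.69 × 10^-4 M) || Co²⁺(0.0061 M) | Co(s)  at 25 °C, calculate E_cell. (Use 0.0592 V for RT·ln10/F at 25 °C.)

0.040 V

Both half-cells are Co²⁺/Co, so E°_cell = 0. The concentrated side is the cathode; the cell reaction moves Co²⁺ from high to low concentration with n = 2.
Q = [Co²⁺]_dilute/[Co²⁺]_conc = 2.69 × 10^-4/0.0061 = 0.0441.
E = 0 − (0.0592/2) log Q = −(0.0592/2)(-1.356) = 0.0401 V.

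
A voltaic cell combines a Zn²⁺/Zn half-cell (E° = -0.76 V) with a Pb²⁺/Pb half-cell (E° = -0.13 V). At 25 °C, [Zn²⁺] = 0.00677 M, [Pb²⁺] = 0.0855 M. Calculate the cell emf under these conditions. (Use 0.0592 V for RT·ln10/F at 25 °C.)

The Pb²⁺/Pb couple has the higher reduction potential and acts as the cathode, so E°_cell = -0.13 − (-0.76) = 0.63 V.
Balancing electrons gives n = 2; the reaction quotient is Q = [Zn²⁺]/[Pb²⁺] = 0.0792.
At 25 °C, E = E° − (0.0592/n) log Q = 0.63 − (0.0592/2)(-1.101) = 0.630 + 0.033 = 0.663 V.

0.663 V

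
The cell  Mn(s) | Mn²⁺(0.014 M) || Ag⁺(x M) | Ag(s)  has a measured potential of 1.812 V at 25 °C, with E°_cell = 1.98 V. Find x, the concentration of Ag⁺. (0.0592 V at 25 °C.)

1.7 × 10^-4 M

From the Nernst equation, log Q = n(E° − E)/0.0592 = 2(1.98 − 1.812)/0.0592 = 5.676, so Q = 4.74 × 10^5.
With Q = [Mn²⁺]/[Ag⁺]^2 and the known concentrations, [Ag⁺]^2 in the denominator gives [Ag⁺] = 1.7 × 10^-4 M.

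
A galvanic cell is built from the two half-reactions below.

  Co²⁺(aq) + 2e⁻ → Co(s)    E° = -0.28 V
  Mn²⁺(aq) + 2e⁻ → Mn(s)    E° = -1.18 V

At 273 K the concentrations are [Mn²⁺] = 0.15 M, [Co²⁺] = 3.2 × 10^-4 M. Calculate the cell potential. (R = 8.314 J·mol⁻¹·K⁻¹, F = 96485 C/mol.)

The Co²⁺/Co couple has the higher reduction potential and acts as the cathode, so E°_cell = -0.28 − (-1.18) = 0.90 V.
Balancing electrons gives n = 2; the reaction quotient is Q = [Mn²⁺]/[Co²⁺] = 469.
E = E° − (RT/nF) ln Q = 0.90 − (8.314×273)/(2×96485) × (6.150) = 0.900 − 0.072 = 0.828 V.

0.828 V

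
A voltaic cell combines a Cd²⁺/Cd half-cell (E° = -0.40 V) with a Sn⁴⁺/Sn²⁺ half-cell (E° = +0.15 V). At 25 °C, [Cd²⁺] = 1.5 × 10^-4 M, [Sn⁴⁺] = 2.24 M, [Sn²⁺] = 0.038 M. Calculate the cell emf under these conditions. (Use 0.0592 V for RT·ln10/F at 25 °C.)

The Sn⁴⁺/Sn²⁺ couple has the higher reduction potential and acts as the cathode, so E°_cell = +0.15 − (-0.40) = 0.55 V.
Balancing electrons gives n = 2; the reaction quotient is Q = [Cd²⁺]·[Sn²⁺]/[Sn⁴⁺] = 2.54 × 10^-6.
At 25 °C, E = E° − (0.0592/n) log Q = 0.55 − (0.0592/2)(-5.594) = 0.550 + 0.166 = 0.716 V.

0.716 V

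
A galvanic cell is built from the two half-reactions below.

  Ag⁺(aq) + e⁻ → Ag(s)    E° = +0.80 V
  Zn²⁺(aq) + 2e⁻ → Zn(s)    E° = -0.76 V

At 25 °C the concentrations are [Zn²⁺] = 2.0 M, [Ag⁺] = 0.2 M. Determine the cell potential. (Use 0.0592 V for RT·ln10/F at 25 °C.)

The Ag⁺/Ag couple has the higher reduction potential and acts as the cathode, so E°_cell = +0.80 − (-0.76) = 1.56 V.
Balancing electrons gives n = 2; the reaction quotient is Q = [Zn²⁺]/[Ag⁺]^2 = 50.0.
At 25 °C, E = E° − (0.0592/n) log Q = 1.56 − (0.0592/2)(1.699) = 1.560 − 0.050 = 1.510 V.

1.51 V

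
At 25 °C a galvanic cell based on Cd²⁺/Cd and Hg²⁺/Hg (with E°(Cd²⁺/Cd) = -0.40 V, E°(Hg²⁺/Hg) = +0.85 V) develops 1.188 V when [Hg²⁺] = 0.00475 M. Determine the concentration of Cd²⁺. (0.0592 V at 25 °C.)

From the Nernst equation, log Q = n(E° − E)/0.0592 = 2(1.25 − 1.188)/0.0592 = 2.095, so Q = 124.
With Q = [Cd²⁺]/[Hg²⁺] and the known concentrations, [Cd²⁺] in the numerator gives [Cd²⁺] = 0.59 M.

0.59 M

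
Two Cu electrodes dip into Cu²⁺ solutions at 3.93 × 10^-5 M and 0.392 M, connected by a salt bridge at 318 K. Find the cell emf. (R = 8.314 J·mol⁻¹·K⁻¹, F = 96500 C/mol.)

Both half-cells are Cu²⁺/Cu, so E°_cell = 0. The concentrated side is the cathode; the cell reaction moves Cu²⁺ from high to low concentration with n = 2.
Q = [Cu²⁺]_dilute/[Cu²⁺]_conc = 3.93 × 10^-5/0.392 = 1 × 10^-4.
E = 0 − (RT/nF) ln Q = −((8.314×318)/(2×96500))(-9.208) = 0.1261 V.

0.13 V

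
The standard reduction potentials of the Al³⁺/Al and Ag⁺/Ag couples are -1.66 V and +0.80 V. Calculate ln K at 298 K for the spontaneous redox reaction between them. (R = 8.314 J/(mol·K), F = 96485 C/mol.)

E°_cell = +0.80 − (-1.66) = 2.46 V, with n = 3 electrons transferred.
At equilibrium E = 0, so the Nernst equation gives ln K = nFE°/RT = (3)(96485)(2.46)/((8.314)(298)) = 287.40.

ln K = 287.4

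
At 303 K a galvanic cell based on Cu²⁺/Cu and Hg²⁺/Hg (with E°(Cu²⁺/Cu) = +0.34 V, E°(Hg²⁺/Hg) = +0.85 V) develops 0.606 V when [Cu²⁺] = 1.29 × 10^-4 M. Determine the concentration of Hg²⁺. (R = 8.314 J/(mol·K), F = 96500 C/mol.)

From the Nernst equation, ln Q = nF(E° − E)/RT = 2×96500×(0.51 − 0.606)/(8.314×303) = -7.355, so Q = 6.39 × 10^-4.
With Q = [Cu²⁺]/[Hg²⁺] and the known concentrations, [Hg²⁺] in the denominator gives [Hg²⁺] = 0.2 M.

0.2 M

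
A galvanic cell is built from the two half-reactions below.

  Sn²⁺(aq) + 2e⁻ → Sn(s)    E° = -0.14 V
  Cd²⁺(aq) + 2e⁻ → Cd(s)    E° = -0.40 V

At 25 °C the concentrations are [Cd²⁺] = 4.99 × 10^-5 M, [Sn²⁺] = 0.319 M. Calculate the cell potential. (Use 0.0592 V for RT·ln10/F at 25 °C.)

0.373 V

The Sn²⁺/Sn couple has the higher reduction potential and acts as the cathode, so E°_cell = -0.14 − (-0.40) = 0.26 V.
Balancing electrons gives n = 2; the reaction quotient is Q = [Cd²⁺]/[Sn²⁺] = 1.56 × 10^-4.
At 25 °C, E = E° − (0.0592/n) log Q = 0.26 − (0.0592/2)(-3.806) = 0.260 + 0.113 = 0.373 V.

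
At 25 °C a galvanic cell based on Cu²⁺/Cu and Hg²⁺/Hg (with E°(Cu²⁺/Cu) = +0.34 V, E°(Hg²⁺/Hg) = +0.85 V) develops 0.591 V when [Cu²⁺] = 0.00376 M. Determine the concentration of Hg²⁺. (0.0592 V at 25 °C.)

2.0 M

From the Nernst equation, log Q = n(E° − E)/0.0592 = 2(0.51 − 0.591)/0.0592 = -2.736, so Q = 0.00183.
With Q = [Cu²⁺]/[Hg²⁺] and the known concentrations, [Hg²⁺] in the denominator gives [Hg²⁺] = 2.0 M.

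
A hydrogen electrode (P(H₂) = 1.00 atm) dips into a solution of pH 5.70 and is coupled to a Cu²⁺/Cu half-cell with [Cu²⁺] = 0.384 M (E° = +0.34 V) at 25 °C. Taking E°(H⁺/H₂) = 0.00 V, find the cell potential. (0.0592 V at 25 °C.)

0.67 V

The Cu²⁺/Cu couple is the cathode, so E°_cell = 0.34 V; n = 2.
[H⁺] = 10^(−5.70) = 2 × 10^-6 M, and Q = [H⁺]^2 / ([Cu²⁺]·P(H₂)) = 1.04 × 10^-11.
E = E° − (0.0592/2) log Q = 0.34 − (0.0592/2)(-10.984) = 0.665 V.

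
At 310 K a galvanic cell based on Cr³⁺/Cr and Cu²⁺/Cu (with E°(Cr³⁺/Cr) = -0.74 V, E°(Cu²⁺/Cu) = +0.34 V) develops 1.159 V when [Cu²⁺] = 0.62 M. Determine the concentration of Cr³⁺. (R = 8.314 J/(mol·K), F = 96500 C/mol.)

6.8 × 10^-5 M

From the Nernst equation, ln Q = nF(E° − E)/RT = 6×96500×(1.08 − 1.159)/(8.314×310) = -17.747, so Q = 1.96 × 10^-8.
With Q = [Cr³⁺]^2/[Cu²⁺]^3 and the known concentrations, [Cr³⁺]^2 in the numerator gives [Cr³⁺] = 6.8 × 10^-5 M.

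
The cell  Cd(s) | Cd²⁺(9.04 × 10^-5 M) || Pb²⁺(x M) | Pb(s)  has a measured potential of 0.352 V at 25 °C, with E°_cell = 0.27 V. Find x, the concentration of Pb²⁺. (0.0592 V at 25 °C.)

From the Nernst equation, log Q = n(E° − E)/0.0592 = 2(0.27 − 0.352)/0.0592 = -2.770, so Q = 0.00170.
With Q = [Cd²⁺]/[Pb²⁺] and the known concentrations, [Pb²⁺] in the denominator gives [Pb²⁺] = 0.053 M.

0.053 M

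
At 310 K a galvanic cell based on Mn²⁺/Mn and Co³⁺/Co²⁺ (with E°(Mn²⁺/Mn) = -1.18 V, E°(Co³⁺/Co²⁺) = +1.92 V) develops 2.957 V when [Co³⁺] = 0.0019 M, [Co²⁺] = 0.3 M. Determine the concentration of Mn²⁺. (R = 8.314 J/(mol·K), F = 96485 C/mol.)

1.8 M

From the Nernst equation, ln Q = nF(E° − E)/RT = 2×96485×(3.10 − 2.957)/(8.314×310) = 10.707, so Q = 4.47 × 10^4.
With Q = [Mn²⁺]·[Co²⁺]^2/[Co³⁺]^2 and the known concentrations, [Mn²⁺] in the numerator gives [Mn²⁺] = 1.8 M.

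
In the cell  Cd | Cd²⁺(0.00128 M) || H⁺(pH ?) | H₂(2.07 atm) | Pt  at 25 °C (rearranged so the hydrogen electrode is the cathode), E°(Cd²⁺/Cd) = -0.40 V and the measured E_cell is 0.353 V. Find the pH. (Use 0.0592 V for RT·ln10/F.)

pH = 2.08

E°_cell = 0.40 V and n = 2.
log Q = n(E° − E)/0.0592 = 2×(0.40 − 0.353)/0.0592 = 1.588.
With Q = [Cd²⁺]·P(H₂) / [H⁺]^2, solving for [H⁺] gives log[H⁺] = -2.082, so pH = 2.08.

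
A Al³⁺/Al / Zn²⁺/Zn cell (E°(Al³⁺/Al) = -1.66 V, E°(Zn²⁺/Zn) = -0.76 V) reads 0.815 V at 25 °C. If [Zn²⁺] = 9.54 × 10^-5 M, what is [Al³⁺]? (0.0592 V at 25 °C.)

0.019 M

From the Nernst equation, log Q = n(E° − E)/0.0592 = 6(0.90 − 0.815)/0.0592 = 8.615, so Q = 4.12 × 10^8.
With Q = [Al³⁺]^2/[Zn²⁺]^3 and the known concentrations, [Al³⁺]^2 in the numerator gives [Al³⁺] = 0.019 M.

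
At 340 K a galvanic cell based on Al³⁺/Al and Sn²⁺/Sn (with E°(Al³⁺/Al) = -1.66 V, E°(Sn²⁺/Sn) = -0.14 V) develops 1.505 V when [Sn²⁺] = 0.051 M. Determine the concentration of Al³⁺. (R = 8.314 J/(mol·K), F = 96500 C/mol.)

From the Nernst equation, ln Q = nF(E° − E)/RT = 6×96500×(1.52 − 1.505)/(8.314×340) = 3.072, so Q = 21.6.
With Q = [Al³⁺]^2/[Sn²⁺]^3 and the known concentrations, [Al³⁺]^2 in the numerator gives [Al³⁺] = 0.054 M.

0.054 M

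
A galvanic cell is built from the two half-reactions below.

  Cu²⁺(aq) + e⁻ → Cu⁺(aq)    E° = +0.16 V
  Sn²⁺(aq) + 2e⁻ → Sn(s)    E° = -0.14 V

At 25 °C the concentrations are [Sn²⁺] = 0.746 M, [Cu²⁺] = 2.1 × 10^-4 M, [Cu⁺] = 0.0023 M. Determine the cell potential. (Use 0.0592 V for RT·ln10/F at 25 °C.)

0.242 V

The Cu²⁺/Cu⁺ couple has the higher reduction potential and acts as the cathode, so E°_cell = +0.16 − (-0.14) = 0.30 V.
Balancing electrons gives n = 2; the reaction quotient is Q = [Sn²⁺]·[Cu⁺]^2/[Cu²⁺]^2 = 89.5.
At 25 °C, E = E° − (0.0592/n) log Q = 0.30 − (0.0592/2)(1.952) = 0.300 − 0.058 = 0.242 V.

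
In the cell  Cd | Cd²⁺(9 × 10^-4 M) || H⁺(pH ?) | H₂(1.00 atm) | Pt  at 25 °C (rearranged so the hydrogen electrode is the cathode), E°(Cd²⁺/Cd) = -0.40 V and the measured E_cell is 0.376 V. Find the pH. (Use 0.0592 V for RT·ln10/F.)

E°_cell = 0.40 V and n = 2.
log Q = n(E° − E)/0.0592 = 2×(0.40 − 0.376)/0.0592 = 0.811.
With Q = [Cd²⁺]·P(H₂) / [H⁺]^2, solving for [H⁺] gives log[H⁺] = -1.928, so pH = 1.93.

pH = 1.93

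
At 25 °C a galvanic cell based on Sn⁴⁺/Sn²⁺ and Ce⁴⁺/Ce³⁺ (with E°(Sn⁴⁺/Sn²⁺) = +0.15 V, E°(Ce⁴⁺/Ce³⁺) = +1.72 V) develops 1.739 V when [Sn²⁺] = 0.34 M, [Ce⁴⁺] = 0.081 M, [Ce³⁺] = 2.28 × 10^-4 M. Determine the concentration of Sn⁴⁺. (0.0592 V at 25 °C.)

0.084 M

From the Nernst equation, log Q = n(E° − E)/0.0592 = 2(1.57 − 1.739)/0.0592 = -5.709, so Q = 1.95 × 10^-6.
With Q = [Sn⁴⁺]·[Ce³⁺]^2/([Sn²⁺]·[Ce⁴⁺]^2) and the known concentrations, [Sn⁴⁺] in the numerator gives [Sn⁴⁺] = 0.084 M.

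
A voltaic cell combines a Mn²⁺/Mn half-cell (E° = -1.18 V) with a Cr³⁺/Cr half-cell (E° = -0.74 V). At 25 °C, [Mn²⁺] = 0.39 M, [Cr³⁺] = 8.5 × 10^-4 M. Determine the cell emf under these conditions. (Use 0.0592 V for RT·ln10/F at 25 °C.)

0.392 V

The Cr³⁺/Cr couple has the higher reduction potential and acts as the cathode, so E°_cell = -0.74 − (-1.18) = 0.44 V.
Balancing electrons gives n = 6; the reaction quotient is Q = [Mn²⁺]^3/[Cr³⁺]^2 = 8.21 × 10^4.
At 25 °C, E = E° − (0.0592/n) log Q = 0.44 − (0.0592/6)(4.914) = 0.440 − 0.048 = 0.392 V.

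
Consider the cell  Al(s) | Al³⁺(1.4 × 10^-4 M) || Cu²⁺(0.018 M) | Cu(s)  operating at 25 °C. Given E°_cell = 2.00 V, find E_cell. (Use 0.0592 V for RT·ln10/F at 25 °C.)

2.02 V

Balancing electrons gives n = 6; the reaction quotient is Q = [Al³⁺]^2/[Cu²⁺]^3 = 0.00336.
At 25 °C, E = E° − (0.0592/n) log Q = 2.00 − (0.0592/6)(-2.474) = 2.000 + 0.024 = 2.024 V.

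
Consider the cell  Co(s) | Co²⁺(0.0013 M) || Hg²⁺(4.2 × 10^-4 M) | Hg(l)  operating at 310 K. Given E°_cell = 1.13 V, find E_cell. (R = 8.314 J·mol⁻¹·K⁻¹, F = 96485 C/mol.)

1.11 V

Balancing electrons gives n = 2; the reaction quotient is Q = [Co²⁺]/[Hg²⁺] = 3.10.
E = E° − (RT/nF) ln Q = 1.13 − (8.314×310)/(2×96485) × (1.130) = 1.130 − 0.015 = 1.115 V.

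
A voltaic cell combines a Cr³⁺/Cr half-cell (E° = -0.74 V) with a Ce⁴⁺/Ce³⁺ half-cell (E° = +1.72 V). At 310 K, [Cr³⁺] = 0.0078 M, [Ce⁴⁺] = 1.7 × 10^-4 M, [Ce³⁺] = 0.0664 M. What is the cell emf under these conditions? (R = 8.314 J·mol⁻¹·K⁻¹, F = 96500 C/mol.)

2.34 V

The Ce⁴⁺/Ce³⁺ couple has the higher reduction potential and acts as the cathode, so E°_cell = +1.72 − (-0.74) = 2.46 V.
Balancing electrons gives n = 3; the reaction quotient is Q = [Cr³⁺]·[Ce³⁺]^3/[Ce⁴⁺]^3 = 4.65 × 10^5.
E = E° − (RT/nF) ln Q = 2.46 − (8.314×310)/(3×96500) × (13.049) = 2.460 − 0.116 = 2.344 V.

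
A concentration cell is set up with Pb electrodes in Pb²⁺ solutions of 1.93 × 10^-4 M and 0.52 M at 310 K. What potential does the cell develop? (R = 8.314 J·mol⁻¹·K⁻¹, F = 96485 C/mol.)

0.11 V

Both half-cells are Pb²⁺/Pb, so E°_cell = 0. The concentrated side is the cathode; the cell reaction moves Pb²⁺ from high to low concentration with n = 2.
Q = [Pb²⁺]_dilute/[Pb²⁺]_conc = 1.93 × 10^-4/0.52 = 3.71 × 10^-4.
E = 0 − (RT/nF) ln Q = −((8.314×310)/(2×96485))(-7.899) = 0.1055 V.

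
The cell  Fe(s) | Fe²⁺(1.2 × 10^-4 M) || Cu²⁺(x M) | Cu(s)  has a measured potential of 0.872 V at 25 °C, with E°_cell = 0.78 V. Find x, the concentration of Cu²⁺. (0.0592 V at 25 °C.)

0.15 M

From the Nernst equation, log Q = n(E° − E)/0.0592 = 2(0.78 − 0.872)/0.0592 = -3.108, so Q = 7.8 × 10^-4.
With Q = [Fe²⁺]/[Cu²⁺] and the known concentrations, [Cu²⁺] in the denominator gives [Cu²⁺] = 0.15 M.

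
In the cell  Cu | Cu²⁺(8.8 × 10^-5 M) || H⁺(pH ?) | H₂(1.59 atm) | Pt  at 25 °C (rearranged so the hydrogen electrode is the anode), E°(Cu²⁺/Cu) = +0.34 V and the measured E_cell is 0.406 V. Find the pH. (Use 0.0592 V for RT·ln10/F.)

E°_cell = 0.34 V and n = 2.
log Q = n(E° − E)/0.0592 = 2×(0.34 − 0.406)/0.0592 = -2.230.
With Q = [H⁺]^2 / ([Cu²⁺]·P(H₂)), solving for [H⁺] gives log[H⁺] = -3.042, so pH = 3.04.

pH = 3.04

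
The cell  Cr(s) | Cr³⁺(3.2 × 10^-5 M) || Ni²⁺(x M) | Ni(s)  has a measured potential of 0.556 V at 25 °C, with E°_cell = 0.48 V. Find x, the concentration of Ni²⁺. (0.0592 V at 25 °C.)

0.37 M

From the Nernst equation, log Q = n(E° − E)/0.0592 = 6(0.48 − 0.556)/0.0592 = -7.703, so Q = 1.98 × 10^-8.
With Q = [Cr³⁺]^2/[Ni²⁺]^3 and the known concentrations, [Ni²⁺]^3 in the denominator gives [Ni²⁺] = 0.37 M.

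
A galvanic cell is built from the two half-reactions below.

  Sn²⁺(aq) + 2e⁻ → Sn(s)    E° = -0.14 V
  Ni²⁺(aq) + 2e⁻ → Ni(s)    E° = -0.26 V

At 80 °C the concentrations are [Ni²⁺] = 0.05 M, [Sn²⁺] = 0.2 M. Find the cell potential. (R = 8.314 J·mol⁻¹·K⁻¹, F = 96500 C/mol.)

The Sn²⁺/Sn couple has the higher reduction potential and acts as the cathode, so E°_cell = -0.14 − (-0.26) = 0.12 V.
Balancing electrons gives n = 2; the reaction quotient is Q = [Ni²⁺]/[Sn²⁺] = 0.250.
E = E° − (RT/nF) ln Q = 0.12 − (8.314×353)/(2×96500) × (-1.386) = 0.120 + 0.021 = 0.141 V.

0.141 V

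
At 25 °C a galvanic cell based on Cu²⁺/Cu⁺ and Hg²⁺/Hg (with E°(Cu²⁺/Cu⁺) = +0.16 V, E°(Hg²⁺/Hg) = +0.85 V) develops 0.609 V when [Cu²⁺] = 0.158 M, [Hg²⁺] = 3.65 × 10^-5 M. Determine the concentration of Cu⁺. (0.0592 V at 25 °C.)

From the Nernst equation, log Q = n(E° − E)/0.0592 = 2(0.69 − 0.609)/0.0592 = 2.736, so Q = 545.
With Q = [Cu²⁺]^2/([Cu⁺]^2·[Hg²⁺]) and the known concentrations, [Cu⁺]^2 in the denominator gives [Cu⁺] = 1.1 M.

1.1 M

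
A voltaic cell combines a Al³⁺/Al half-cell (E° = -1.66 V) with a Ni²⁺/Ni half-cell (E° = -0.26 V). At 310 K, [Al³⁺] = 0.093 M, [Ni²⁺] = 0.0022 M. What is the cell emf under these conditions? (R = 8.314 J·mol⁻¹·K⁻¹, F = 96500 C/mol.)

1.34 V

The Ni²⁺/Ni couple has the higher reduction potential and acts as the cathode, so E°_cell = -0.26 − (-1.66) = 1.40 V.
Balancing electrons gives n = 6; the reaction quotient is Q = [Al³⁺]^2/[Ni²⁺]^3 = 8.12 × 10^5.
E = E° − (RT/nF) ln Q = 1.40 − (8.314×310)/(6×96500) × (13.608) = 1.400 − 0.061 = 1.339 V.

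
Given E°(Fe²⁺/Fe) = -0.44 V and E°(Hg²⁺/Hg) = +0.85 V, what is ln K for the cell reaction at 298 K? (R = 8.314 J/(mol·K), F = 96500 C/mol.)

E°_cell = +0.85 − (-0.44) = 1.29 V, with n = 2 electrons transferred.
At equilibrium E = 0, so the Nernst equation gives ln K = nFE°/RT = (2)(96500)(1.29)/((8.314)(298)) = 100.49.

ln K = 100.5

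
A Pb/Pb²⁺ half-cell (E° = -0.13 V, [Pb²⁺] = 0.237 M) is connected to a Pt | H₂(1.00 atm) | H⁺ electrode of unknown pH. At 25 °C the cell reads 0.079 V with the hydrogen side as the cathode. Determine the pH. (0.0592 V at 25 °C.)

E°_cell = 0.13 V and n = 2.
log Q = n(E° − E)/0.0592 = 2×(0.13 − 0.079)/0.0592 = 1.723.
With Q = [Pb²⁺]·P(H₂) / [H⁺]^2, solving for [H⁺] gives log[H⁺] = -1.174, so pH = 1.17.

pH = 1.17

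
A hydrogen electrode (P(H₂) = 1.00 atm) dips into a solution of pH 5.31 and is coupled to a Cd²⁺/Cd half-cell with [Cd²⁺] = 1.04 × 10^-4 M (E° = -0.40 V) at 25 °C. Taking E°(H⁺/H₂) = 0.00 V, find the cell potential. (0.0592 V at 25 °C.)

0.20 V

The hydrogen couple is the cathode, so E°_cell = 0.40 V; n = 2.
[H⁺] = 10^(−5.31) = 4.9 × 10^-6 M, and Q = [Cd²⁺]·P(H₂) / [H⁺]^2 = 4.34 × 10^6.
E = E° − (0.0592/2) log Q = 0.40 − (0.0592/2)(6.637) = 0.204 V.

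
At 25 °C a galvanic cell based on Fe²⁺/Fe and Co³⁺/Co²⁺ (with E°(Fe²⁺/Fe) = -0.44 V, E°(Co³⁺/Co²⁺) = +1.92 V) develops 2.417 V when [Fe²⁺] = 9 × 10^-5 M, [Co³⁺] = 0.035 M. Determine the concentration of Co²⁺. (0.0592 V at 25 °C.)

0.4 M

From the Nernst equation, log Q = n(E° − E)/0.0592 = 2(2.36 − 2.417)/0.0592 = -1.926, so Q = 0.0119.
With Q = [Fe²⁺]·[Co²⁺]^2/[Co³⁺]^2 and the known concentrations, [Co²⁺]^2 in the numerator gives [Co²⁺] = 0.4 M.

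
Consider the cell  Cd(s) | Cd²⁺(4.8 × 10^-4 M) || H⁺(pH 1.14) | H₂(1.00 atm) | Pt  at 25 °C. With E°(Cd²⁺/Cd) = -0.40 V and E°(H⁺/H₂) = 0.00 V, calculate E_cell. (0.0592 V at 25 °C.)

0.43 V

The hydrogen couple is the cathode, so E°_cell = 0.40 V; n = 2.
[H⁺] = 10^(−1.14) = 0.072 M, and Q = [Cd²⁺]·P(H₂) / [H⁺]^2 = 0.0915.
E = E° − (0.0592/2) log Q = 0.40 − (0.0592/2)(-1.039) = 0.431 V.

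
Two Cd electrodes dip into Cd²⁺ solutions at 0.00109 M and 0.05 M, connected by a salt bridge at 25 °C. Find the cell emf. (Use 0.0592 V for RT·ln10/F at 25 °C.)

0.049 V

Both half-cells are Cd²⁺/Cd, so E°_cell = 0. The concentrated side is the cathode; the cell reaction moves Cd²⁺ from high to low concentration with n = 2.
Q = [Cd²⁺]_dilute/[Cd²⁺]_conc = 0.00109/0.05 = 0.0218.
E = 0 − (0.0592/2) log Q = −(0.0592/2)(-1.662) = 0.0492 V.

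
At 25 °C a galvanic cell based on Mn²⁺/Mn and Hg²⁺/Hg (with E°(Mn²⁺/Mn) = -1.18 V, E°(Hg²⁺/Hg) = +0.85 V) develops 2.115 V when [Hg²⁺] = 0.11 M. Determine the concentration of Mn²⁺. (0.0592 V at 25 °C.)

From the Nernst equation, log Q = n(E° − E)/0.0592 = 2(2.03 − 2.115)/0.0592 = -2.872, so Q = 0.00134.
With Q = [Mn²⁺]/[Hg²⁺] and the known concentrations, [Mn²⁺] in the numerator gives [Mn²⁺] = 1.5 × 10^-4 M.

1.5 × 10^-4 M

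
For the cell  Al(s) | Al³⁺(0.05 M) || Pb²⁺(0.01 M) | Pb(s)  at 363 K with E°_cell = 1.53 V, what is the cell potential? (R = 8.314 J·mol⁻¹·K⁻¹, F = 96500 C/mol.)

Balancing electrons gives n = 6; the reaction quotient is Q = [Al³⁺]^2/[Pb²⁺]^3 = 2500.
E = E° − (RT/nF) ln Q = 1.53 − (8.314×363)/(6×96500) × (7.824) = 1.530 − 0.041 = 1.489 V.

1.49 V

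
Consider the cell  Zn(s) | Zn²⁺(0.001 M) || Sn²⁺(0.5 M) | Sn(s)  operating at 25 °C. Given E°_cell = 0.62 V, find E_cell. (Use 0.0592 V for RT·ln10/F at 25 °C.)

Balancing electrons gives n = 2; the reaction quotient is Q = [Zn²⁺]/[Sn²⁺] = 0.00200.
At 25 °C, E = E° − (0.0592/n) log Q = 0.62 − (0.0592/2)(-2.699) = 0.620 + 0.080 = 0.700 V.

0.700 V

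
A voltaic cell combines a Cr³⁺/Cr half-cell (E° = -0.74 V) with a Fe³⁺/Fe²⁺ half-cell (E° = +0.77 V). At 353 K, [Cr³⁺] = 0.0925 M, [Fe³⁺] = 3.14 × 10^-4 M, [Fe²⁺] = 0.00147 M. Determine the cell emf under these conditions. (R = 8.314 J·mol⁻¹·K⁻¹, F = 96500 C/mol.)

The Fe³⁺/Fe²⁺ couple has the higher reduction potential and acts as the cathode, so E°_cell = +0.77 − (-0.74) = 1.51 V.
Balancing electrons gives n = 3; the reaction quotient is Q = [Cr³⁺]·[Fe²⁺]^3/[Fe³⁺]^3 = 9.49.
E = E° − (RT/nF) ln Q = 1.51 − (8.314×353)/(3×96500) × (2.250) = 1.510 − 0.023 = 1.487 V.

1.49 V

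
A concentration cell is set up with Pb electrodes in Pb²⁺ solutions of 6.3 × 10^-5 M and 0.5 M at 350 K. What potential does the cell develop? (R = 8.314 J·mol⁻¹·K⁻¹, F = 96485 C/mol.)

Both half-cells are Pb²⁺/Pb, so E°_cell = 0. The concentrated side is the cathode; the cell reaction moves Pb²⁺ from high to low concentration with n = 2.
Q = [Pb²⁺]_dilute/[Pb²⁺]_conc = 6.3 × 10^-5/0.5 = 1.26 × 10^-4.
E = 0 − (RT/nF) ln Q = −((8.314×350)/(2×96485))(-8.979) = 0.1354 V.

0.14 V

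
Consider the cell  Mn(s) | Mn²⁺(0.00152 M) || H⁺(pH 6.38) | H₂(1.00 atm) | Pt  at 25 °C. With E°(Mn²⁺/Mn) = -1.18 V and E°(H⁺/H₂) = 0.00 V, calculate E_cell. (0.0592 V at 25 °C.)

The hydrogen couple is the cathode, so E°_cell = 1.18 V; n = 2.
[H⁺] = 10^(−6.38) = 4.2 × 10^-7 M, and Q = [Mn²⁺]·P(H₂) / [H⁺]^2 = 8.75 × 10^9.
E = E° − (0.0592/2) log Q = 1.18 − (0.0592/2)(9.942) = 0.886 V.

0.89 V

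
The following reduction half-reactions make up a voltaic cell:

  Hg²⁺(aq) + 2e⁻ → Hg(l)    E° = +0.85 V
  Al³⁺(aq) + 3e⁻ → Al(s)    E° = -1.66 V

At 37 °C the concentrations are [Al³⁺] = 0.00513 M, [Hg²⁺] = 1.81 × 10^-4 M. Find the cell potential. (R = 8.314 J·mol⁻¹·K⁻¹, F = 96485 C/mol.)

2.44 V

The Hg²⁺/Hg couple has the higher reduction potential and acts as the cathode, so E°_cell = +0.85 − (-1.66) = 2.51 V.
Balancing electrons gives n = 6; the reaction quotient is Q = [Al³⁺]^2/[Hg²⁺]^3 = 4.44 × 10^6.
E = E° − (RT/nF) ln Q = 2.51 − (8.314×310)/(6×96485) × (15.306) = 2.510 − 0.068 = 2.442 V.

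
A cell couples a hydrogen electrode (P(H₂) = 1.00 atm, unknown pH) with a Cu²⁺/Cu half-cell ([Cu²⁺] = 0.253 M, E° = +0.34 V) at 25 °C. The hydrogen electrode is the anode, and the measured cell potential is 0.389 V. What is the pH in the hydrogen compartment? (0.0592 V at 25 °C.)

E°_cell = 0.34 V and n = 2.
log Q = n(E° − E)/0.0592 = 2×(0.34 − 0.389)/0.0592 = -1.655.
With Q = [H⁺]^2 / ([Cu²⁺]·P(H₂)), solving for [H⁺] gives log[H⁺] = -1.126, so pH = 1.13.

pH = 1.13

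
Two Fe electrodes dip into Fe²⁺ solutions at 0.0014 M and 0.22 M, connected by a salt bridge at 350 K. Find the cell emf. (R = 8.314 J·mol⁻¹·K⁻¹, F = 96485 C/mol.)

0.076 V

Both half-cells are Fe²⁺/Fe, so E°_cell = 0. The concentrated side is the cathode; the cell reaction moves Fe²⁺ from high to low concentration with n = 2.
Q = [Fe²⁺]_dilute/[Fe²⁺]_conc = 0.0014/0.22 = 0.00636.
E = 0 − (RT/nF) ln Q = −((8.314×350)/(2×96485))(-5.057) = 0.0763 V.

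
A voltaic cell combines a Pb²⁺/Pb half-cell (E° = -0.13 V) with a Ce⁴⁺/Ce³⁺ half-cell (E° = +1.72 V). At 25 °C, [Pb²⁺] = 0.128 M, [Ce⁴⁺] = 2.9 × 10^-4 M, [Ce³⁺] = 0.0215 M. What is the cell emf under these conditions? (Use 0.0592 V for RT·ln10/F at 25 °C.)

The Ce⁴⁺/Ce³⁺ couple has the higher reduction potential and acts as the cathode, so E°_cell = +1.72 − (-0.13) = 1.85 V.
Balancing electrons gives n = 2; the reaction quotient is Q = [Pb²⁺]·[Ce³⁺]^2/[Ce⁴⁺]^2 = 704.
At 25 °C, E = E° − (0.0592/n) log Q = 1.85 − (0.0592/2)(2.847) = 1.850 − 0.084 = 1.766 V.

1.77 V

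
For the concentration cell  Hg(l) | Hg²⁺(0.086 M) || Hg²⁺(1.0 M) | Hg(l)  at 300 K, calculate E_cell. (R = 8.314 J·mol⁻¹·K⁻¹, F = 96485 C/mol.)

Both half-cells are Hg²⁺/Hg, so E°_cell = 0. The concentrated side is the cathode; the cell reaction moves Hg²⁺ from high to low concentration with n = 2.
Q = [Hg²⁺]_dilute/[Hg²⁺]_conc = 0.086/1.0 = 0.0860.
E = 0 − (RT/nF) ln Q = −((8.314×300)/(2×96485))(-2.453) = 0.0317 V.

0.032 V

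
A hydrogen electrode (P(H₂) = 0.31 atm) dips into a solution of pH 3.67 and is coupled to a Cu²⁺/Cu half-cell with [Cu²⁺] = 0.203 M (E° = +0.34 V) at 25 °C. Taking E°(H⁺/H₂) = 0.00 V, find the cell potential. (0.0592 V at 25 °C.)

0.52 V

The Cu²⁺/Cu couple is the cathode, so E°_cell = 0.34 V; n = 2.
[H⁺] = 10^(−3.67) = 2.1 × 10^-4 M, and Q = [H⁺]^2 / ([Cu²⁺]·P(H₂)) = 7.26 × 10^-7.
E = E° − (0.0592/2) log Q = 0.34 − (0.0592/2)(-6.139) = 0.522 V.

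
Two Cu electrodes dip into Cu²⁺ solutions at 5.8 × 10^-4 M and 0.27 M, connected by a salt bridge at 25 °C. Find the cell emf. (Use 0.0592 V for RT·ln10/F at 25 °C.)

0.079 V

Both half-cells are Cu²⁺/Cu, so E°_cell = 0. The concentrated side is the cathode; the cell reaction moves Cu²⁺ from high to low concentration with n = 2.
Q = [Cu²⁺]_dilute/[Cu²⁺]_conc = 5.8 × 10^-4/0.27 = 0.00215.
E = 0 − (0.0592/2) log Q = −(0.0592/2)(-2.668) = 0.0790 V.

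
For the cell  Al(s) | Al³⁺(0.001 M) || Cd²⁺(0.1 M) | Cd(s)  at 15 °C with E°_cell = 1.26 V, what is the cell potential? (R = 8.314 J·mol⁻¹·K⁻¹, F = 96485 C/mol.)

1.29 V

Balancing electrons gives n = 6; the reaction quotient is Q = [Al³⁺]^2/[Cd²⁺]^3 = 0.00100.
E = E° − (RT/nF) ln Q = 1.26 − (8.314×288)/(6×96485) × (-6.908) = 1.260 + 0.029 = 1.289 V.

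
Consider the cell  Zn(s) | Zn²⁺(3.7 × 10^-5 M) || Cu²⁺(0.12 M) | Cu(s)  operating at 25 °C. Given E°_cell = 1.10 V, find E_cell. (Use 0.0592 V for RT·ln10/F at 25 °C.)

Balancing electrons gives n = 2; the reaction quotient is Q = [Zn²⁺]/[Cu²⁺] = 3.08 × 10^-4.
At 25 °C, E = E° − (0.0592/n) log Q = 1.10 − (0.0592/2)(-3.511) = 1.100 + 0.104 = 1.204 V.

1.20 V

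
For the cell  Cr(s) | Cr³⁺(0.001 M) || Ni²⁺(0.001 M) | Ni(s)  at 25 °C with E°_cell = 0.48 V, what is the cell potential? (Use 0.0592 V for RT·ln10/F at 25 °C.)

0.450 V

Balancing electrons gives n = 6; the reaction quotient is Q = [Cr³⁺]^2/[Ni²⁺]^3 = 1000.
At 25 °C, E = E° − (0.0592/n) log Q = 0.48 − (0.0592/6)(3.000) = 0.480 − 0.030 = 0.450 V.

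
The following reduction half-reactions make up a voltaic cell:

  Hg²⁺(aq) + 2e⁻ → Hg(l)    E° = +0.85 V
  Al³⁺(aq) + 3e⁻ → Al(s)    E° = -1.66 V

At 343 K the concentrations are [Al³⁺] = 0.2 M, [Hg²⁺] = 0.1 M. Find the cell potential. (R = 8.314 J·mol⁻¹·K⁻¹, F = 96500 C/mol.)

2.49 V

The Hg²⁺/Hg couple has the higher reduction potential and acts as the cathode, so E°_cell = +0.85 − (-1.66) = 2.51 V.
Balancing electrons gives n = 6; the reaction quotient is Q = [Al³⁺]^2/[Hg²⁺]^3 = 40.0.
E = E° − (RT/nF) ln Q = 2.51 − (8.314×343)/(6×96500) × (3.689) = 2.510 − 0.018 = 2.492 V.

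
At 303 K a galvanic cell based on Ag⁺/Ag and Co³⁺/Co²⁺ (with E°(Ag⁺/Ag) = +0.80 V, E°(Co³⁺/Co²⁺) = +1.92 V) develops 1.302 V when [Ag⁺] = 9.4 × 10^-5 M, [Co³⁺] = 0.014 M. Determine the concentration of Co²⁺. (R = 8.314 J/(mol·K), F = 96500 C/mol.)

From the Nernst equation, ln Q = nF(E° − E)/RT = 1×96500×(1.12 − 1.302)/(8.314×303) = -6.972, so Q = 9.38 × 10^-4.
With Q = [Ag⁺]·[Co²⁺]/[Co³⁺] and the known concentrations, [Co²⁺] in the numerator gives [Co²⁺] = 0.14 M.

0.14 M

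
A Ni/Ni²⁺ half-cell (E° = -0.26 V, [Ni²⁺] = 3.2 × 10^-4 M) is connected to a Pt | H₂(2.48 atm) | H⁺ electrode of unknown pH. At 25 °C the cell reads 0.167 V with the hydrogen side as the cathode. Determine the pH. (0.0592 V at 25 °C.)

E°_cell = 0.26 V and n = 2.
log Q = n(E° − E)/0.0592 = 2×(0.26 − 0.167)/0.0592 = 3.142.
With Q = [Ni²⁺]·P(H₂) / [H⁺]^2, solving for [H⁺] gives log[H⁺] = -3.121, so pH = 3.12.

pH = 3.12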